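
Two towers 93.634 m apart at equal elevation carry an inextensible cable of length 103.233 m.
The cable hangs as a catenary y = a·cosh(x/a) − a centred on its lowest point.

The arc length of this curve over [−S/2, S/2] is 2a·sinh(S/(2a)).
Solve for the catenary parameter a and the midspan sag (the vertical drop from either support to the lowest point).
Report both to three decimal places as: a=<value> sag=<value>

seed: a₀ = √(S³/(24(L−S))) = √(93.634³/(24·9.599)) = 59.694147
iter 1: u=0.784281  f(a)=+2.996e-01  f'(a)=-3.418e-01  a ← 59.694147 − (+2.996e-01/-3.418e-01) = 60.570543
iter 2: u=0.772933  f(a)=+6.725e-03  f'(a)=-3.266e-01  a ← 60.570543 − (+6.725e-03/-3.266e-01) = 60.591132
iter 3: u=0.772671  f(a)=+3.561e-06  f'(a)=-3.263e-01  a ← 60.591132 − (+3.561e-06/-3.263e-01) = 60.591143
iter 4: u=0.772671  f(a)=+1.009e-12  f'(a)=-3.263e-01  a ← 60.591143 − (+1.009e-12/-3.263e-01) = 60.591143
converged: |Δa| < 1e-12 after 4 iterations
sag = a·(cosh(S/(2a)) − 1) = 60.591143·(cosh(0.772671) − 1) = 19.005023
T_max/T_min = cosh(S/(2a)) = 1.313660

a=60.591 sag=19.005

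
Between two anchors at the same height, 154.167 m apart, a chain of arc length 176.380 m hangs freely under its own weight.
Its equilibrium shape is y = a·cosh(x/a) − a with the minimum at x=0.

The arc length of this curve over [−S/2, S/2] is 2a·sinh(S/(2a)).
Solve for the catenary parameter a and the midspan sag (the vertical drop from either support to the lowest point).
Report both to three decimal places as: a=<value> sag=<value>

seed: a₀ = √(S³/(24(L−S))) = √(154.167³/(24·22.213)) = 82.904462
iter 1: u=0.929787  f(a)=+9.802e-01  f'(a)=-5.836e-01  a ← 82.904462 − (+9.802e-01/-5.836e-01) = 84.583833
iter 2: u=0.911327  f(a)=+3.057e-02  f'(a)=-5.477e-01  a ← 84.583833 − (+3.057e-02/-5.477e-01) = 84.639651
iter 3: u=0.910726  f(a)=+3.187e-05  f'(a)=-5.466e-01  a ← 84.639651 − (+3.187e-05/-5.466e-01) = 84.639709
iter 4: u=0.910725  f(a)=+3.476e-11  f'(a)=-5.466e-01  a ← 84.639709 − (+3.476e-11/-5.466e-01) = 84.639709
converged: |Δa| < 1e-12 after 4 iterations
sag = a·(cosh(S/(2a)) − 1) = 84.639709·(cosh(0.910725) − 1) = 37.595132
T_max/T_min = cosh(S/(2a)) = 1.444178

a=84.640 sag=37.595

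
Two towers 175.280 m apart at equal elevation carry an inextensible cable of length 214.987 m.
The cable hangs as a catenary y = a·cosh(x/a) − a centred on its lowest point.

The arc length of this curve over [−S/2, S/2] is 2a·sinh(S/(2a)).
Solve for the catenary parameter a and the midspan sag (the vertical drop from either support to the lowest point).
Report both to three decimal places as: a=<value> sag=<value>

seed: a₀ = √(S³/(24(L−S))) = √(175.280³/(24·39.707)) = 75.172568
iter 1: u=1.165851  f(a)=+2.788e+00  f'(a)=-1.207e+00  a ← 75.172568 − (+2.788e+00/-1.207e+00) = 77.481707
iter 2: u=1.131106  f(a)=+1.336e-01  f'(a)=-1.094e+00  a ← 77.481707 − (+1.336e-01/-1.094e+00) = 77.603828
iter 3: u=1.129326  f(a)=+3.411e-04  f'(a)=-1.088e+00  a ← 77.603828 − (+3.411e-04/-1.088e+00) = 77.604141
iter 4: u=1.129321  f(a)=+2.235e-09  f'(a)=-1.088e+00  a ← 77.604141 − (+2.235e-09/-1.088e+00) = 77.604141
iter 5: u=1.129321  f(a)=-2.842e-14  f'(a)=-1.088e+00  a ← 77.604141 − (-2.842e-14/-1.088e+00) = 77.604141
converged: |Δa| < 1e-12 after 5 iterations
sag = a·(cosh(S/(2a)) − 1) = 77.604141·(cosh(1.129321) − 1) = 54.975100
T_max/T_min = cosh(S/(2a)) = 1.708404

a=77.604 sag=54.975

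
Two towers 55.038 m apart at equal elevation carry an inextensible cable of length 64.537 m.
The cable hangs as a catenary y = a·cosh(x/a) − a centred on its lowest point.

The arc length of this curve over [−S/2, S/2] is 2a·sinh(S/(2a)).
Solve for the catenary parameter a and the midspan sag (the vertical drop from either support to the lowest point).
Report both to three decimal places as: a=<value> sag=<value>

seed: a₀ = √(S³/(24(L−S))) = √(55.038³/(24·9.499)) = 27.042660
iter 1: u=1.017614  f(a)=+5.041e-01  f'(a)=-7.780e-01  a ← 27.042660 − (+5.041e-01/-7.780e-01) = 27.690635
iter 2: u=0.993802  f(a)=+1.869e-02  f'(a)=-7.213e-01  a ← 27.690635 − (+1.869e-02/-7.213e-01) = 27.716544
iter 3: u=0.992873  f(a)=+2.787e-05  f'(a)=-7.191e-01  a ← 27.716544 − (+2.787e-05/-7.191e-01) = 27.716583
iter 4: u=0.992871  f(a)=+6.220e-11  f'(a)=-7.191e-01  a ← 27.716583 − (+6.220e-11/-7.191e-01) = 27.716583
iter 5: u=0.992871  f(a)=+0.000e+00  f'(a)=-7.191e-01  a ← 27.716583 − (+0.000e+00/-7.191e-01) = 27.716583
converged: |Δa| < 1e-12 after 5 iterations
sag = a·(cosh(S/(2a)) − 1) = 27.716583·(cosh(0.992871) − 1) = 14.821224
T_max/T_min = cosh(S/(2a)) = 1.534742

a=27.717 sag=14.821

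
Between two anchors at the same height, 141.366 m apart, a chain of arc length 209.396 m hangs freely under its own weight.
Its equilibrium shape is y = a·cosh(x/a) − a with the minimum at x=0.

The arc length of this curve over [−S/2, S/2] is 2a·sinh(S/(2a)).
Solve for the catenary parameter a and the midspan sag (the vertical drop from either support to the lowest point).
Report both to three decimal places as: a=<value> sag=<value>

a=44.319 sag=69.373

seed: a₀ = √(S³/(24(L−S))) = √(141.366³/(24·68.030)) = 41.596961
iter 1: u=1.699235  f(a)=+1.052e+01  f'(a)=-4.318e+00  a ← 41.596961 − (+1.052e+01/-4.318e+00) = 44.034241
iter 2: u=1.605183  f(a)=+9.959e-01  f'(a)=-3.536e+00  a ← 44.034241 − (+9.959e-01/-3.536e+00) = 44.315863
iter 3: u=1.594982  f(a)=+1.098e-02  f'(a)=-3.459e+00  a ← 44.315863 − (+1.098e-02/-3.459e+00) = 44.319037
iter 4: u=1.594868  f(a)=+1.366e-06  f'(a)=-3.458e+00  a ← 44.319037 − (+1.366e-06/-3.458e+00) = 44.319037
iter 5: u=1.594868  f(a)=+0.000e+00  f'(a)=-3.458e+00  a ← 44.319037 − (+0.000e+00/-3.458e+00) = 44.319037
converged: |Δa| < 1e-12 after 5 iterations
sag = a·(cosh(S/(2a)) − 1) = 44.319037·(cosh(1.594868) − 1) = 69.372864
T_max/T_min = cosh(S/(2a)) = 2.565306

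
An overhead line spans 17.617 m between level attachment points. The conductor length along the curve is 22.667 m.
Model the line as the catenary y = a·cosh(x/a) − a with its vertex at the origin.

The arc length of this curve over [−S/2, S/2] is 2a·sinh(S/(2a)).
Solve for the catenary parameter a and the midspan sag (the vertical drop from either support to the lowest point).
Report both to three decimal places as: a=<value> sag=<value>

a=6.988 sag=6.327

seed: a₀ = √(S³/(24(L−S))) = √(17.617³/(24·5.050)) = 6.716556
iter 1: u=1.311461  f(a)=+4.525e-01  f'(a)=-1.779e+00  a ← 6.716556 − (+4.525e-01/-1.779e+00) = 6.970942
iter 2: u=1.263603  f(a)=+2.698e-02  f'(a)=-1.572e+00  a ← 6.970942 − (+2.698e-02/-1.572e+00) = 6.988098
iter 3: u=1.260500  f(a)=+1.093e-04  f'(a)=-1.560e+00  a ← 6.988098 − (+1.093e-04/-1.560e+00) = 6.988169
iter 4: u=1.260488  f(a)=+1.812e-09  f'(a)=-1.560e+00  a ← 6.988169 − (+1.812e-09/-1.560e+00) = 6.988169
iter 5: u=1.260488  f(a)=+0.000e+00  f'(a)=-1.560e+00  a ← 6.988169 − (+0.000e+00/-1.560e+00) = 6.988169
converged: |Δa| < 1e-12 after 5 iterations
sag = a·(cosh(S/(2a)) − 1) = 6.988169·(cosh(1.260488) − 1) = 6.326587
T_max/T_min = cosh(S/(2a)) = 1.905328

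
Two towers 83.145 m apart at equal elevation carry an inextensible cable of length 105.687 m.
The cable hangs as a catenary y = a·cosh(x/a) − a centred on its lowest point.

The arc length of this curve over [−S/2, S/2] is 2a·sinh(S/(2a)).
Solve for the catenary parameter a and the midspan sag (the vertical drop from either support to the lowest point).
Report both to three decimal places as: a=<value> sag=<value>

seed: a₀ = √(S³/(24(L−S))) = √(83.145³/(24·22.542)) = 32.595103
iter 1: u=1.275422  f(a)=+1.906e+00  f'(a)=-1.622e+00  a ← 32.595103 − (+1.906e+00/-1.622e+00) = 33.770527
iter 2: u=1.231029  f(a)=+1.080e-01  f'(a)=-1.443e+00  a ← 33.770527 − (+1.080e-01/-1.443e+00) = 33.845359
iter 3: u=1.228307  f(a)=+3.923e-04  f'(a)=-1.432e+00  a ← 33.845359 − (+3.923e-04/-1.432e+00) = 33.845633
iter 4: u=1.228297  f(a)=+5.223e-09  f'(a)=-1.432e+00  a ← 33.845633 − (+5.223e-09/-1.432e+00) = 33.845633
iter 5: u=1.228297  f(a)=-2.842e-14  f'(a)=-1.432e+00  a ← 33.845633 − (-2.842e-14/-1.432e+00) = 33.845633
converged: |Δa| < 1e-12 after 5 iterations
sag = a·(cosh(S/(2a)) − 1) = 33.845633·(cosh(1.228297) − 1) = 28.907553
T_max/T_min = cosh(S/(2a)) = 1.854100

a=33.846 sag=28.908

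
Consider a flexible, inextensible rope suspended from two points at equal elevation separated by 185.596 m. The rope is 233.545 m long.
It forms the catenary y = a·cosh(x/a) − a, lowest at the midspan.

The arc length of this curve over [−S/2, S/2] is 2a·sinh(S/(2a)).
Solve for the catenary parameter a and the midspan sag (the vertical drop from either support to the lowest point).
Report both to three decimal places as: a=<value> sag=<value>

a=77.266 sag=62.755

seed: a₀ = √(S³/(24(L−S))) = √(185.596³/(24·47.949)) = 74.534530
iter 1: u=1.245034  f(a)=+3.856e+00  f'(a)=-1.497e+00  a ← 74.534530 − (+3.856e+00/-1.497e+00) = 77.109918
iter 2: u=1.203451  f(a)=+2.089e-01  f'(a)=-1.339e+00  a ← 77.109918 − (+2.089e-01/-1.339e+00) = 77.265904
iter 3: u=1.201021  f(a)=+6.906e-04  f'(a)=-1.330e+00  a ← 77.265904 − (+6.906e-04/-1.330e+00) = 77.266423
iter 4: u=1.201013  f(a)=+7.603e-09  f'(a)=-1.330e+00  a ← 77.266423 − (+7.603e-09/-1.330e+00) = 77.266423
iter 5: u=1.201013  f(a)=-2.842e-14  f'(a)=-1.330e+00  a ← 77.266423 − (-2.842e-14/-1.330e+00) = 77.266423
converged: |Δa| < 1e-12 after 5 iterations
sag = a·(cosh(S/(2a)) − 1) = 77.266423·(cosh(1.201013) − 1) = 62.754707
T_max/T_min = cosh(S/(2a)) = 1.812186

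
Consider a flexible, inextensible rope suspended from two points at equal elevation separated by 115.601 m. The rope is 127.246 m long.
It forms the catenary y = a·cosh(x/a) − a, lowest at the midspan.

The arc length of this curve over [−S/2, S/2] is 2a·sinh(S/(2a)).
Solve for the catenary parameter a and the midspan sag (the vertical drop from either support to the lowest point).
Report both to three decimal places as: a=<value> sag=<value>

a=75.446 sag=23.245

seed: a₀ = √(S³/(24(L−S))) = √(115.601³/(24·11.645)) = 74.347611
iter 1: u=0.777436  f(a)=+3.570e-01  f'(a)=-3.326e-01  a ← 74.347611 − (+3.570e-01/-3.326e-01) = 75.421025
iter 2: u=0.766371  f(a)=+7.879e-03  f'(a)=-3.181e-01  a ← 75.421025 − (+7.879e-03/-3.181e-01) = 75.445796
iter 3: u=0.766120  f(a)=+4.029e-06  f'(a)=-3.177e-01  a ← 75.445796 − (+4.029e-06/-3.177e-01) = 75.445809
iter 4: u=0.766119  f(a)=+1.066e-12  f'(a)=-3.177e-01  a ← 75.445809 − (+1.066e-12/-3.177e-01) = 75.445809
converged: |Δa| < 1e-12 after 4 iterations
sag = a·(cosh(S/(2a)) − 1) = 75.445809·(cosh(0.766119) − 1) = 23.245408
T_max/T_min = cosh(S/(2a)) = 1.308107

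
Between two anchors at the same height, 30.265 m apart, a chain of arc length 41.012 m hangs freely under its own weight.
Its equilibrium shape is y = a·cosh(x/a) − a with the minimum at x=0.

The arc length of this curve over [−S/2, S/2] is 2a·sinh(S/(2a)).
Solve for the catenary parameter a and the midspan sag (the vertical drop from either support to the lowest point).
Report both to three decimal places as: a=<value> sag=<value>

seed: a₀ = √(S³/(24(L−S))) = √(30.265³/(24·10.747)) = 10.367207
iter 1: u=1.459651  f(a)=+1.205e+00  f'(a)=-2.550e+00  a ← 10.367207 − (+1.205e+00/-2.550e+00) = 10.839643
iter 2: u=1.396033  f(a)=+8.724e-02  f'(a)=-2.193e+00  a ← 10.839643 − (+8.724e-02/-2.193e+00) = 10.879428
iter 3: u=1.390928  f(a)=+5.365e-04  f'(a)=-2.166e+00  a ← 10.879428 − (+5.365e-04/-2.166e+00) = 10.879676
iter 4: u=1.390896  f(a)=+2.057e-08  f'(a)=-2.166e+00  a ← 10.879676 − (+2.057e-08/-2.166e+00) = 10.879676
iter 5: u=1.390896  f(a)=-7.105e-15  f'(a)=-2.166e+00  a ← 10.879676 − (-7.105e-15/-2.166e+00) = 10.879676
converged: |Δa| < 1e-12 after 5 iterations
sag = a·(cosh(S/(2a)) − 1) = 10.879676·(cosh(1.390896) − 1) = 12.333755
T_max/T_min = cosh(S/(2a)) = 2.133651

a=10.880 sag=12.334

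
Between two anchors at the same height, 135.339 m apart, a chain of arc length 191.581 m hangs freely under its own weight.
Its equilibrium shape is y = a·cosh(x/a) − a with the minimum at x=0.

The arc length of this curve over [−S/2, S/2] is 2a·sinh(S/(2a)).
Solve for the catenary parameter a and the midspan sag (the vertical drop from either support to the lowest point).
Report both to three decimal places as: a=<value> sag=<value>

a=45.306 sag=60.659

seed: a₀ = √(S³/(24(L−S))) = √(135.339³/(24·56.242)) = 42.854699
iter 1: u=1.579045  f(a)=+7.443e+00  f'(a)=-3.340e+00  a ← 42.854699 − (+7.443e+00/-3.340e+00) = 45.082848
iter 2: u=1.501003  f(a)=+6.199e-01  f'(a)=-2.805e+00  a ← 45.082848 − (+6.199e-01/-2.805e+00) = 45.303822
iter 3: u=1.493682  f(a)=+5.162e-03  f'(a)=-2.759e+00  a ← 45.303822 − (+5.162e-03/-2.759e+00) = 45.305693
iter 4: u=1.493620  f(a)=+3.647e-07  f'(a)=-2.758e+00  a ← 45.305693 − (+3.647e-07/-2.758e+00) = 45.305693
iter 5: u=1.493620  f(a)=+0.000e+00  f'(a)=-2.758e+00  a ← 45.305693 − (+0.000e+00/-2.758e+00) = 45.305693
converged: |Δa| < 1e-12 after 5 iterations
sag = a·(cosh(S/(2a)) − 1) = 45.305693·(cosh(1.493620) − 1) = 60.658573
T_max/T_min = cosh(S/(2a)) = 2.338873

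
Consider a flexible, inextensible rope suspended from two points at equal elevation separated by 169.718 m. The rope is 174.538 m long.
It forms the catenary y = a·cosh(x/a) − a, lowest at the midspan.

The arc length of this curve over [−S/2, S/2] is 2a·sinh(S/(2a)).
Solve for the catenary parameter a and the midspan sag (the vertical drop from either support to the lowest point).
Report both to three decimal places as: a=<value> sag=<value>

a=206.441 sag=17.688

seed: a₀ = √(S³/(24(L−S))) = √(169.718³/(24·4.820)) = 205.571412
iter 1: u=0.412796  f(a)=+4.123e-02  f'(a)=-4.770e-02  a ← 205.571412 − (+4.123e-02/-4.770e-02) = 206.435888
iter 2: u=0.411067  f(a)=+2.615e-04  f'(a)=-4.709e-02  a ← 206.435888 − (+2.615e-04/-4.709e-02) = 206.441442
iter 3: u=0.411056  f(a)=+1.067e-08  f'(a)=-4.709e-02  a ← 206.441442 − (+1.067e-08/-4.709e-02) = 206.441442
iter 4: u=0.411056  f(a)=-2.842e-14  f'(a)=-4.709e-02  a ← 206.441442 − (-2.842e-14/-4.709e-02) = 206.441442
converged: |Δa| < 1e-12 after 4 iterations
sag = a·(cosh(S/(2a)) − 1) = 206.441442·(cosh(0.411056) − 1) = 17.687867
T_max/T_min = cosh(S/(2a)) = 1.085680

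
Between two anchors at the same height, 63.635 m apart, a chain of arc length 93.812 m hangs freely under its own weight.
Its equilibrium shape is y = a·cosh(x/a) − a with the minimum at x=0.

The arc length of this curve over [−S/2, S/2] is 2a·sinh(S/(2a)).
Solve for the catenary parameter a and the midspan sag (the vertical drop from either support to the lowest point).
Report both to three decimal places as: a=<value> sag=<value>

a=20.080 sag=30.943

seed: a₀ = √(S³/(24(L−S))) = √(63.635³/(24·30.177)) = 18.862551
iter 1: u=1.686808  f(a)=+4.596e+00  f'(a)=-4.208e+00  a ← 18.862551 − (+4.596e+00/-4.208e+00) = 19.954804
iter 2: u=1.594478  f(a)=+4.294e-01  f'(a)=-3.455e+00  a ← 19.954804 − (+4.294e-01/-3.455e+00) = 20.079096
iter 3: u=1.584608  f(a)=+4.602e-03  f'(a)=-3.381e+00  a ← 20.079096 − (+4.602e-03/-3.381e+00) = 20.080457
iter 4: u=1.584501  f(a)=+5.412e-07  f'(a)=-3.380e+00  a ← 20.080457 − (+5.412e-07/-3.380e+00) = 20.080457
iter 5: u=1.584501  f(a)=+1.421e-14  f'(a)=-3.380e+00  a ← 20.080457 − (+1.421e-14/-3.380e+00) = 20.080457
converged: |Δa| < 1e-12 after 5 iterations
sag = a·(cosh(S/(2a)) − 1) = 20.080457·(cosh(1.584501) − 1) = 30.943043
T_max/T_min = cosh(S/(2a)) = 2.540953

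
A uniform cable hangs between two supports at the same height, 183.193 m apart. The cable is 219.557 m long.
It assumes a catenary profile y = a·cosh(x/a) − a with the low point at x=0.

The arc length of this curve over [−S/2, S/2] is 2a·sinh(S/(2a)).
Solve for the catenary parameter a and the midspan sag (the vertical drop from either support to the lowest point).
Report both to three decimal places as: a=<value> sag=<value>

a=86.324 sag=53.330

seed: a₀ = √(S³/(24(L−S))) = √(183.193³/(24·36.364)) = 83.930897
iter 1: u=1.091332  f(a)=+2.228e+00  f'(a)=-9.742e-01  a ← 83.930897 − (+2.228e+00/-9.742e-01) = 86.217790
iter 2: u=1.062385  f(a)=+9.430e-02  f'(a)=-8.933e-01  a ← 86.217790 − (+9.430e-02/-8.933e-01) = 86.323356
iter 3: u=1.061086  f(a)=+1.855e-04  f'(a)=-8.898e-01  a ← 86.323356 − (+1.855e-04/-8.898e-01) = 86.323564
iter 4: u=1.061083  f(a)=+7.209e-10  f'(a)=-8.898e-01  a ← 86.323564 − (+7.209e-10/-8.898e-01) = 86.323564
iter 5: u=1.061083  f(a)=+2.842e-14  f'(a)=-8.898e-01  a ← 86.323564 − (+2.842e-14/-8.898e-01) = 86.323564
converged: |Δa| < 1e-12 after 5 iterations
sag = a·(cosh(S/(2a)) − 1) = 86.323564·(cosh(1.061083) − 1) = 53.329853
T_max/T_min = cosh(S/(2a)) = 1.617790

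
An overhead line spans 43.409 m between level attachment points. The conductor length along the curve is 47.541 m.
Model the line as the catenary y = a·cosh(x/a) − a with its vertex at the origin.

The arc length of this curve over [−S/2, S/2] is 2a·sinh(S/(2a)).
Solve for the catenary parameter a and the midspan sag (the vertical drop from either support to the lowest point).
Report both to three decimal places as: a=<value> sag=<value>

a=29.121 sag=8.470

seed: a₀ = √(S³/(24(L−S))) = √(43.409³/(24·4.132)) = 28.719964
iter 1: u=0.755729  f(a)=+1.196e-01  f'(a)=-3.045e-01  a ← 28.719964 − (+1.196e-01/-3.045e-01) = 29.112757
iter 2: u=0.745532  f(a)=+2.498e-03  f'(a)=-2.919e-01  a ← 29.112757 − (+2.498e-03/-2.919e-01) = 29.121314
iter 3: u=0.745313  f(a)=+1.141e-06  f'(a)=-2.916e-01  a ← 29.121314 − (+1.141e-06/-2.916e-01) = 29.121318
iter 4: u=0.745313  f(a)=+2.487e-13  f'(a)=-2.916e-01  a ← 29.121318 − (+2.487e-13/-2.916e-01) = 29.121318
converged: |Δa| < 1e-12 after 4 iterations
sag = a·(cosh(S/(2a)) − 1) = 29.121318·(cosh(0.745313) − 1) = 8.469742
T_max/T_min = cosh(S/(2a)) = 1.290843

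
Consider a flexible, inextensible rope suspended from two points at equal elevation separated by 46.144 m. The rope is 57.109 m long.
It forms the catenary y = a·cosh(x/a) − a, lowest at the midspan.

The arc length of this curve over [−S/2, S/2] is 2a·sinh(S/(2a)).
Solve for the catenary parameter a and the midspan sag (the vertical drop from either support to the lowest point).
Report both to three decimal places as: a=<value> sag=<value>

a=19.977 sag=14.872

seed: a₀ = √(S³/(24(L−S))) = √(46.144³/(24·10.965)) = 19.322482
iter 1: u=1.194049  f(a)=+8.087e-01  f'(a)=-1.305e+00  a ← 19.322482 − (+8.087e-01/-1.305e+00) = 19.942098
iter 2: u=1.156949  f(a)=+4.053e-02  f'(a)=-1.177e+00  a ← 19.942098 − (+4.053e-02/-1.177e+00) = 19.976523
iter 3: u=1.154956  f(a)=+1.137e-04  f'(a)=-1.171e+00  a ← 19.976523 − (+1.137e-04/-1.171e+00) = 19.976620
iter 4: u=1.154950  f(a)=+9.000e-10  f'(a)=-1.171e+00  a ← 19.976620 − (+9.000e-10/-1.171e+00) = 19.976620
iter 5: u=1.154950  f(a)=-7.105e-15  f'(a)=-1.171e+00  a ← 19.976620 − (-7.105e-15/-1.171e+00) = 19.976620
converged: |Δa| < 1e-12 after 5 iterations
sag = a·(cosh(S/(2a)) − 1) = 19.976620·(cosh(1.154950) − 1) = 14.871979
T_max/T_min = cosh(S/(2a)) = 1.744469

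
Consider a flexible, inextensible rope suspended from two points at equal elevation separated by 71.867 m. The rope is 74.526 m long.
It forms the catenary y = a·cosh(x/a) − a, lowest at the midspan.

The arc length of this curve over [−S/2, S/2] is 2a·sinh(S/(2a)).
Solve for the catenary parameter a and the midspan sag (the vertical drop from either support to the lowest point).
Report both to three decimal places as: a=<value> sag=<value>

seed: a₀ = √(S³/(24(L−S))) = √(71.867³/(24·2.659)) = 76.265739
iter 1: u=0.471162  f(a)=+2.967e-02  f'(a)=-7.129e-02  a ← 76.265739 − (+2.967e-02/-7.129e-02) = 76.681933
iter 2: u=0.468605  f(a)=+2.446e-04  f'(a)=-7.012e-02  a ← 76.681933 − (+2.446e-04/-7.012e-02) = 76.685422
iter 3: u=0.468583  f(a)=+1.694e-08  f'(a)=-7.011e-02  a ← 76.685422 − (+1.694e-08/-7.011e-02) = 76.685422
iter 4: u=0.468583  f(a)=+0.000e+00  f'(a)=-7.011e-02  a ← 76.685422 − (+0.000e+00/-7.011e-02) = 76.685422
converged: |Δa| < 1e-12 after 4 iterations
sag = a·(cosh(S/(2a)) − 1) = 76.685422·(cosh(0.468583) − 1) = 8.574094
T_max/T_min = cosh(S/(2a)) = 1.111809

a=76.685 sag=8.574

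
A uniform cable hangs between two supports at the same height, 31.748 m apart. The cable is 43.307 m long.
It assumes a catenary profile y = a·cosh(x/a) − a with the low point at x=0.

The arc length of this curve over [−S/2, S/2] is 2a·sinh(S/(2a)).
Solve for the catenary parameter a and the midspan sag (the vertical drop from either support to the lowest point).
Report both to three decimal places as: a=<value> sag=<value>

seed: a₀ = √(S³/(24(L−S))) = √(31.748³/(24·11.559)) = 10.740112
iter 1: u=1.478011  f(a)=+1.330e+00  f'(a)=-2.661e+00  a ← 10.740112 − (+1.330e+00/-2.661e+00) = 11.240031
iter 2: u=1.412274  f(a)=+9.852e-02  f'(a)=-2.280e+00  a ← 11.240031 − (+9.852e-02/-2.280e+00) = 11.283238
iter 3: u=1.406866  f(a)=+6.359e-04  f'(a)=-2.251e+00  a ← 11.283238 − (+6.359e-04/-2.251e+00) = 11.283521
iter 4: u=1.406830  f(a)=+2.687e-08  f'(a)=-2.251e+00  a ← 11.283521 − (+2.687e-08/-2.251e+00) = 11.283521
iter 5: u=1.406830  f(a)=+1.421e-14  f'(a)=-2.251e+00  a ← 11.283521 − (+1.421e-14/-2.251e+00) = 11.283521
converged: |Δa| < 1e-12 after 5 iterations
sag = a·(cosh(S/(2a)) − 1) = 11.283521·(cosh(1.406830) − 1) = 13.133521
T_max/T_min = cosh(S/(2a)) = 2.163956

a=11.284 sag=13.134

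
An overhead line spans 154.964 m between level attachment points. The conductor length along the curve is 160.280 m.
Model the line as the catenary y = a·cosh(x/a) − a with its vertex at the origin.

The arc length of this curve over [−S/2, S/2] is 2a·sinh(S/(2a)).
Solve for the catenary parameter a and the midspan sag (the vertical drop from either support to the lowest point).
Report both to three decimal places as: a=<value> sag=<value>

a=171.656 sag=17.786

seed: a₀ = √(S³/(24(L−S))) = √(154.964³/(24·5.316)) = 170.784369
iter 1: u=0.453683  f(a)=+5.498e-02  f'(a)=-6.354e-02  a ← 170.784369 − (+5.498e-02/-6.354e-02) = 171.649556
iter 2: u=0.451396  f(a)=+4.206e-04  f'(a)=-6.258e-02  a ← 171.649556 − (+4.206e-04/-6.258e-02) = 171.656277
iter 3: u=0.451379  f(a)=+2.504e-08  f'(a)=-6.257e-02  a ← 171.656277 − (+2.504e-08/-6.257e-02) = 171.656278
iter 4: u=0.451379  f(a)=+0.000e+00  f'(a)=-6.257e-02  a ← 171.656278 − (+0.000e+00/-6.257e-02) = 171.656278
converged: |Δa| < 1e-12 after 4 iterations
sag = a·(cosh(S/(2a)) − 1) = 171.656278·(cosh(0.451379) − 1) = 17.785791
T_max/T_min = cosh(S/(2a)) = 1.103613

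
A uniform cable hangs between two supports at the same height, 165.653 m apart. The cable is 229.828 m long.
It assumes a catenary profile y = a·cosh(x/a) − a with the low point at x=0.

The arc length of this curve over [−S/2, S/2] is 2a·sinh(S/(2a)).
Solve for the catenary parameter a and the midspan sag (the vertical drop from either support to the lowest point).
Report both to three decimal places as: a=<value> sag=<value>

a=57.238 sag=71.142

seed: a₀ = √(S³/(24(L−S))) = √(165.653³/(24·64.175)) = 54.326334
iter 1: u=1.524611  f(a)=+7.885e+00  f'(a)=-2.959e+00  a ← 54.326334 − (+7.885e+00/-2.959e+00) = 56.990753
iter 2: u=1.453332  f(a)=+6.172e-01  f'(a)=-2.513e+00  a ← 56.990753 − (+6.172e-01/-2.513e+00) = 57.236390
iter 3: u=1.447095  f(a)=+4.491e-03  f'(a)=-2.476e+00  a ← 57.236390 − (+4.491e-03/-2.476e+00) = 57.238203
iter 4: u=1.447049  f(a)=+2.417e-07  f'(a)=-2.476e+00  a ← 57.238203 − (+2.417e-07/-2.476e+00) = 57.238204
iter 5: u=1.447049  f(a)=+0.000e+00  f'(a)=-2.476e+00  a ← 57.238204 − (+0.000e+00/-2.476e+00) = 57.238204
converged: |Δa| < 1e-12 after 5 iterations
sag = a·(cosh(S/(2a)) − 1) = 57.238204·(cosh(1.447049) − 1) = 71.141855
T_max/T_min = cosh(S/(2a)) = 2.242909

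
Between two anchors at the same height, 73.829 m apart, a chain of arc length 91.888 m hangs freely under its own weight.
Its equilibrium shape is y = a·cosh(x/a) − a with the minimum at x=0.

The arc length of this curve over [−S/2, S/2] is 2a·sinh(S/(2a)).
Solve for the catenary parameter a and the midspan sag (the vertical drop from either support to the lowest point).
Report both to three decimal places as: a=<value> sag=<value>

a=31.531 sag=24.192

seed: a₀ = √(S³/(24(L−S))) = √(73.829³/(24·18.059)) = 30.471091
iter 1: u=1.211460  f(a)=+1.372e+00  f'(a)=-1.369e+00  a ← 30.471091 − (+1.372e+00/-1.369e+00) = 31.473877
iter 2: u=1.172862  f(a)=+7.066e-02  f'(a)=-1.231e+00  a ← 31.473877 − (+7.066e-02/-1.231e+00) = 31.531279
iter 3: u=1.170726  f(a)=+2.098e-04  f'(a)=-1.224e+00  a ← 31.531279 − (+2.098e-04/-1.224e+00) = 31.531451
iter 4: u=1.170720  f(a)=+1.862e-09  f'(a)=-1.224e+00  a ← 31.531451 − (+1.862e-09/-1.224e+00) = 31.531451
iter 5: u=1.170720  f(a)=+0.000e+00  f'(a)=-1.224e+00  a ← 31.531451 − (+0.000e+00/-1.224e+00) = 31.531451
converged: |Δa| < 1e-12 after 5 iterations
sag = a·(cosh(S/(2a)) − 1) = 31.531451·(cosh(1.170720) − 1) = 24.191826
T_max/T_min = cosh(S/(2a)) = 1.767228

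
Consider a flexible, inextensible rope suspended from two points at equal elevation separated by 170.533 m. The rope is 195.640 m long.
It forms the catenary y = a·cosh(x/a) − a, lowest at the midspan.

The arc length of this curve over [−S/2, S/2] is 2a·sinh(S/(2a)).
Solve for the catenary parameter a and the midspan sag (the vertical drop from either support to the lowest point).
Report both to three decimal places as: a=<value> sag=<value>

seed: a₀ = √(S³/(24(L−S))) = √(170.533³/(24·25.107)) = 90.721373
iter 1: u=0.939872  f(a)=+1.133e+00  f'(a)=-6.040e-01  a ← 90.721373 − (+1.133e+00/-6.040e-01) = 92.596564
iter 2: u=0.920839  f(a)=+3.607e-02  f'(a)=-5.660e-01  a ← 92.596564 − (+3.607e-02/-5.660e-01) = 92.660281
iter 3: u=0.920205  f(a)=+3.924e-05  f'(a)=-5.648e-01  a ← 92.660281 − (+3.924e-05/-5.648e-01) = 92.660351
iter 4: u=0.920205  f(a)=+4.658e-11  f'(a)=-5.648e-01  a ← 92.660351 − (+4.658e-11/-5.648e-01) = 92.660351
converged: |Δa| < 1e-12 after 4 iterations
sag = a·(cosh(S/(2a)) − 1) = 92.660351·(cosh(0.920205) − 1) = 42.079001
T_max/T_min = cosh(S/(2a)) = 1.454121

a=92.660 sag=42.079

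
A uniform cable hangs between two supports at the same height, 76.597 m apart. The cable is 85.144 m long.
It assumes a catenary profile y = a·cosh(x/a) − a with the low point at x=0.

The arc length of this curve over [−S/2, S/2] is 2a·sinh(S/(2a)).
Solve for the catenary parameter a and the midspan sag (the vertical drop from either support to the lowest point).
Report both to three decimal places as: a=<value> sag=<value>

a=47.570 sag=16.268

seed: a₀ = √(S³/(24(L−S))) = √(76.597³/(24·8.547)) = 46.806392
iter 1: u=0.818232  f(a)=+2.907e-01  f'(a)=-3.902e-01  a ← 46.806392 − (+2.907e-01/-3.902e-01) = 47.551342
iter 2: u=0.805414  f(a)=+7.086e-03  f'(a)=-3.714e-01  a ← 47.551342 − (+7.086e-03/-3.714e-01) = 47.570419
iter 3: u=0.805091  f(a)=+4.443e-06  f'(a)=-3.710e-01  a ← 47.570419 − (+4.443e-06/-3.710e-01) = 47.570431
iter 4: u=0.805090  f(a)=+1.734e-12  f'(a)=-3.710e-01  a ← 47.570431 − (+1.734e-12/-3.710e-01) = 47.570431
converged: |Δa| < 1e-12 after 4 iterations
sag = a·(cosh(S/(2a)) − 1) = 47.570431·(cosh(0.805090) − 1) = 16.267811
T_max/T_min = cosh(S/(2a)) = 1.341973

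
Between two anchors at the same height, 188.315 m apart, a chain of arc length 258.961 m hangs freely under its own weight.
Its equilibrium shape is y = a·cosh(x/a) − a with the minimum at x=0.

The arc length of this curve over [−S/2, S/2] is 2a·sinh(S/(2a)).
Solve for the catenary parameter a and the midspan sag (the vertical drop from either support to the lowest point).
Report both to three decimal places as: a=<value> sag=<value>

seed: a₀ = √(S³/(24(L−S))) = √(188.315³/(24·70.646)) = 62.759281
iter 1: u=1.500296  f(a)=+8.391e+00  f'(a)=-2.801e+00  a ← 62.759281 − (+8.391e+00/-2.801e+00) = 65.755293
iter 2: u=1.431938  f(a)=+6.382e-01  f'(a)=-2.389e+00  a ← 65.755293 − (+6.382e-01/-2.389e+00) = 66.022417
iter 3: u=1.426144  f(a)=+4.365e-03  f'(a)=-2.357e+00  a ← 66.022417 − (+4.365e-03/-2.357e+00) = 66.024269
iter 4: u=1.426104  f(a)=+2.073e-07  f'(a)=-2.356e+00  a ← 66.024269 − (+2.073e-07/-2.356e+00) = 66.024270
iter 5: u=1.426104  f(a)=-5.684e-14  f'(a)=-2.356e+00  a ← 66.024270 − (-5.684e-14/-2.356e+00) = 66.024270
converged: |Δa| < 1e-12 after 5 iterations
sag = a·(cosh(S/(2a)) − 1) = 66.024270·(cosh(1.426104) − 1) = 79.318099
T_max/T_min = cosh(S/(2a)) = 2.201348

a=66.024 sag=79.318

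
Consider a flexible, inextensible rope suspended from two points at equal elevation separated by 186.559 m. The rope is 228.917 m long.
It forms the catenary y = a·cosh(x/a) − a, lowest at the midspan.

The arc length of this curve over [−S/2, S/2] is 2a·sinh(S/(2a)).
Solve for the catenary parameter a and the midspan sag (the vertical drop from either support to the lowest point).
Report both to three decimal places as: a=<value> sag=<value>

a=82.510 sag=58.588

seed: a₀ = √(S³/(24(L−S))) = √(186.559³/(24·42.358)) = 79.919170
iter 1: u=1.167173  f(a)=+2.981e+00  f'(a)=-1.212e+00  a ← 79.919170 − (+2.981e+00/-1.212e+00) = 82.379136
iter 2: u=1.132319  f(a)=+1.432e-01  f'(a)=-1.098e+00  a ← 82.379136 − (+1.432e-01/-1.098e+00) = 82.509538
iter 3: u=1.130530  f(a)=+3.671e-04  f'(a)=-1.092e+00  a ← 82.509538 − (+3.671e-04/-1.092e+00) = 82.509874
iter 4: u=1.130525  f(a)=+2.428e-09  f'(a)=-1.092e+00  a ← 82.509874 − (+2.428e-09/-1.092e+00) = 82.509874
iter 5: u=1.130525  f(a)=-8.527e-14  f'(a)=-1.092e+00  a ← 82.509874 − (-8.527e-14/-1.092e+00) = 82.509874
converged: |Δa| < 1e-12 after 5 iterations
sag = a·(cosh(S/(2a)) − 1) = 82.509874·(cosh(1.130525) − 1) = 58.588062
T_max/T_min = cosh(S/(2a)) = 1.710073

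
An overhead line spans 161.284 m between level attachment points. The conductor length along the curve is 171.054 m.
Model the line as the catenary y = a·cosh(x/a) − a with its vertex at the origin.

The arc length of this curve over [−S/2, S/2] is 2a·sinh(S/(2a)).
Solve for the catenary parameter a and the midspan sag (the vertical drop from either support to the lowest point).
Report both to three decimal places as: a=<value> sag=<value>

a=134.961 sag=24.818

seed: a₀ = √(S³/(24(L−S))) = √(161.284³/(24·9.770)) = 133.762392
iter 1: u=0.602875  f(a)=+1.791e-01  f'(a)=-1.515e-01  a ← 133.762392 − (+1.791e-01/-1.515e-01) = 134.944850
iter 2: u=0.597592  f(a)=+2.403e-03  f'(a)=-1.474e-01  a ← 134.944850 − (+2.403e-03/-1.474e-01) = 134.961148
iter 3: u=0.597520  f(a)=+4.454e-07  f'(a)=-1.474e-01  a ← 134.961148 − (+4.454e-07/-1.474e-01) = 134.961151
iter 4: u=0.597520  f(a)=+2.842e-14  f'(a)=-1.474e-01  a ← 134.961151 − (+2.842e-14/-1.474e-01) = 134.961151
converged: |Δa| < 1e-12 after 4 iterations
sag = a·(cosh(S/(2a)) − 1) = 134.961151·(cosh(0.597520) − 1) = 24.818009
T_max/T_min = cosh(S/(2a)) = 1.183890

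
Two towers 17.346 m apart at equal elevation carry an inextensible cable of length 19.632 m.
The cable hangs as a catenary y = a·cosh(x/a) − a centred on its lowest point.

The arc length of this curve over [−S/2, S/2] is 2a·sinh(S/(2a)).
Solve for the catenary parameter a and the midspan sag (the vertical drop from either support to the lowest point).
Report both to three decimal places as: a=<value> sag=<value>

seed: a₀ = √(S³/(24(L−S))) = √(17.346³/(24·2.286)) = 9.753383
iter 1: u=0.889230  f(a)=+9.210e-02  f'(a)=-5.069e-01  a ← 9.753383 − (+9.210e-02/-5.069e-01) = 9.935081
iter 2: u=0.872967  f(a)=+2.637e-03  f'(a)=-4.782e-01  a ← 9.935081 − (+2.637e-03/-4.782e-01) = 9.940595
iter 3: u=0.872483  f(a)=+2.302e-06  f'(a)=-4.774e-01  a ← 9.940595 − (+2.302e-06/-4.774e-01) = 9.940599
iter 4: u=0.872483  f(a)=+1.759e-12  f'(a)=-4.774e-01  a ← 9.940599 − (+1.759e-12/-4.774e-01) = 9.940599
converged: |Δa| < 1e-12 after 4 iterations
sag = a·(cosh(S/(2a)) − 1) = 9.940599·(cosh(0.872483) − 1) = 4.029704
T_max/T_min = cosh(S/(2a)) = 1.405378

a=9.941 sag=4.030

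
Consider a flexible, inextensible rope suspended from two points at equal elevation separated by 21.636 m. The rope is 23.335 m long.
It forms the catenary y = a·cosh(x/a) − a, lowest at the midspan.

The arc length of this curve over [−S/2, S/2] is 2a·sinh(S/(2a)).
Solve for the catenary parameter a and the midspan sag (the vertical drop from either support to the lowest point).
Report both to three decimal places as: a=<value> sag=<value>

a=15.943 sag=3.813

seed: a₀ = √(S³/(24(L−S))) = √(21.636³/(24·1.699)) = 15.760252
iter 1: u=0.686410  f(a)=+4.048e-02  f'(a)=-2.259e-01  a ← 15.760252 − (+4.048e-02/-2.259e-01) = 15.939403
iter 2: u=0.678695  f(a)=+7.005e-04  f'(a)=-2.182e-01  a ← 15.939403 − (+7.005e-04/-2.182e-01) = 15.942614
iter 3: u=0.678559  f(a)=+2.180e-07  f'(a)=-2.180e-01  a ← 15.942614 − (+2.180e-07/-2.180e-01) = 15.942615
iter 4: u=0.678559  f(a)=+2.132e-14  f'(a)=-2.180e-01  a ← 15.942615 − (+2.132e-14/-2.180e-01) = 15.942615
converged: |Δa| < 1e-12 after 4 iterations
sag = a·(cosh(S/(2a)) − 1) = 15.942615·(cosh(0.678559) − 1) = 3.813334
T_max/T_min = cosh(S/(2a)) = 1.239191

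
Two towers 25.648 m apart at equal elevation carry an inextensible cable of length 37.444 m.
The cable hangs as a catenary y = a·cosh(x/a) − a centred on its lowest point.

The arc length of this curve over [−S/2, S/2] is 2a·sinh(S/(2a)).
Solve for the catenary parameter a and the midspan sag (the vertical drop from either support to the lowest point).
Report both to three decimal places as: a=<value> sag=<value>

seed: a₀ = √(S³/(24(L−S))) = √(25.648³/(24·11.796)) = 7.719821
iter 1: u=1.661178  f(a)=+1.739e+00  f'(a)=-3.987e+00  a ← 7.719821 − (+1.739e+00/-3.987e+00) = 8.155931
iter 2: u=1.572353  f(a)=+1.582e-01  f'(a)=-3.291e+00  a ← 8.155931 − (+1.582e-01/-3.291e+00) = 8.203999
iter 3: u=1.563140  f(a)=+1.600e-03  f'(a)=-3.225e+00  a ← 8.203999 − (+1.600e-03/-3.225e+00) = 8.204495
iter 4: u=1.563046  f(a)=+1.672e-07  f'(a)=-3.225e+00  a ← 8.204495 − (+1.672e-07/-3.225e+00) = 8.204495
iter 5: u=1.563046  f(a)=+0.000e+00  f'(a)=-3.225e+00  a ← 8.204495 − (+0.000e+00/-3.225e+00) = 8.204495
converged: |Δa| < 1e-12 after 5 iterations
sag = a·(cosh(S/(2a)) − 1) = 8.204495·(cosh(1.563046) − 1) = 12.236322
T_max/T_min = cosh(S/(2a)) = 2.491417

a=8.204 sag=12.236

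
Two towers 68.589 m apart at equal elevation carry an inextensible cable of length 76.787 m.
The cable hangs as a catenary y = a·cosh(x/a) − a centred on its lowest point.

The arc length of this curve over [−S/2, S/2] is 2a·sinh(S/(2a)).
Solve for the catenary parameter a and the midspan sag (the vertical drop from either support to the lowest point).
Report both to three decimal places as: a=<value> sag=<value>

seed: a₀ = √(S³/(24(L−S))) = √(68.589³/(24·8.198)) = 40.496933
iter 1: u=0.846842  f(a)=+2.990e-01  f'(a)=-4.347e-01  a ← 40.496933 − (+2.990e-01/-4.347e-01) = 41.184888
iter 2: u=0.832696  f(a)=+7.790e-03  f'(a)=-4.123e-01  a ← 41.184888 − (+7.790e-03/-4.123e-01) = 41.203783
iter 3: u=0.832314  f(a)=+5.600e-06  f'(a)=-4.117e-01  a ← 41.203783 − (+5.600e-06/-4.117e-01) = 41.203797
iter 4: u=0.832314  f(a)=+2.927e-12  f'(a)=-4.117e-01  a ← 41.203797 − (+2.927e-12/-4.117e-01) = 41.203797
converged: |Δa| < 1e-12 after 4 iterations
sag = a·(cosh(S/(2a)) − 1) = 41.203797·(cosh(0.832314) − 1) = 15.115061
T_max/T_min = cosh(S/(2a)) = 1.366837

a=41.204 sag=15.115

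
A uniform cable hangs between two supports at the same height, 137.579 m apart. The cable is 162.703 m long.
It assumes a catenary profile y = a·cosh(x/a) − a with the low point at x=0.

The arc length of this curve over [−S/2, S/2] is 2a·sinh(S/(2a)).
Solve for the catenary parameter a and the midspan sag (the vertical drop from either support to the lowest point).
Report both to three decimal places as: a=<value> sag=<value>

seed: a₀ = √(S³/(24(L−S))) = √(137.579³/(24·25.124)) = 65.717073
iter 1: u=1.046752  f(a)=+1.413e+00  f'(a)=-8.517e-01  a ← 65.717073 − (+1.413e+00/-8.517e-01) = 67.375883
iter 2: u=1.020981  f(a)=+5.526e-02  f'(a)=-7.863e-01  a ← 67.375883 − (+5.526e-02/-7.863e-01) = 67.446167
iter 3: u=1.019917  f(a)=+9.217e-05  f'(a)=-7.837e-01  a ← 67.446167 − (+9.217e-05/-7.837e-01) = 67.446285
iter 4: u=1.019915  f(a)=+2.573e-10  f'(a)=-7.837e-01  a ← 67.446285 − (+2.573e-10/-7.837e-01) = 67.446285
iter 5: u=1.019915  f(a)=+2.842e-14  f'(a)=-7.837e-01  a ← 67.446285 − (+2.842e-14/-7.837e-01) = 67.446285
converged: |Δa| < 1e-12 after 5 iterations
sag = a·(cosh(S/(2a)) − 1) = 67.446285·(cosh(1.019915) − 1) = 38.228064
T_max/T_min = cosh(S/(2a)) = 1.566793

a=67.446 sag=38.228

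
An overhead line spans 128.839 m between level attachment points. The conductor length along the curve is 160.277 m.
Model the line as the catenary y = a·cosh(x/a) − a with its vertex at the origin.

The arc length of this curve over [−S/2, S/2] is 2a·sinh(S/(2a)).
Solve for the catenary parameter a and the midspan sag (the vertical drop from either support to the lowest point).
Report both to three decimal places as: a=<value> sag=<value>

seed: a₀ = √(S³/(24(L−S))) = √(128.839³/(24·31.438)) = 53.239987
iter 1: u=1.209983  f(a)=+2.383e+00  f'(a)=-1.363e+00  a ← 53.239987 − (+2.383e+00/-1.363e+00) = 54.988267
iter 2: u=1.171514  f(a)=+1.224e-01  f'(a)=-1.226e+00  a ← 54.988267 − (+1.224e-01/-1.226e+00) = 55.088091
iter 3: u=1.169391  f(a)=+3.618e-04  f'(a)=-1.219e+00  a ← 55.088091 − (+3.618e-04/-1.219e+00) = 55.088388
iter 4: u=1.169384  f(a)=+3.180e-09  f'(a)=-1.219e+00  a ← 55.088388 − (+3.180e-09/-1.219e+00) = 55.088388
iter 5: u=1.169384  f(a)=+0.000e+00  f'(a)=-1.219e+00  a ← 55.088388 − (+0.000e+00/-1.219e+00) = 55.088388
converged: |Δa| < 1e-12 after 5 iterations
sag = a·(cosh(S/(2a)) − 1) = 55.088388·(cosh(1.169384) − 1) = 42.158255
T_max/T_min = cosh(S/(2a)) = 1.765284

a=55.088 sag=42.158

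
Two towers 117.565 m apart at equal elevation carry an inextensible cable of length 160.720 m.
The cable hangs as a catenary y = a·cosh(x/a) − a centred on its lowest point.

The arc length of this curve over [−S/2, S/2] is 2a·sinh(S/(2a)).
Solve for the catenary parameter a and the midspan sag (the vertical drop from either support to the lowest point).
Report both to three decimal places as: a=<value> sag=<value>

seed: a₀ = √(S³/(24(L−S))) = √(117.565³/(24·43.155)) = 39.609184
iter 1: u=1.484062  f(a)=+5.009e+00  f'(a)=-2.698e+00  a ← 39.609184 − (+5.009e+00/-2.698e+00) = 41.465657
iter 2: u=1.417619  f(a)=+3.737e-01  f'(a)=-2.309e+00  a ← 41.465657 − (+3.737e-01/-2.309e+00) = 41.627478
iter 3: u=1.412108  f(a)=+2.451e-03  f'(a)=-2.279e+00  a ← 41.627478 − (+2.451e-03/-2.279e+00) = 41.628553
iter 4: u=1.412072  f(a)=+1.069e-07  f'(a)=-2.279e+00  a ← 41.628553 − (+1.069e-07/-2.279e+00) = 41.628553
iter 5: u=1.412072  f(a)=-2.842e-14  f'(a)=-2.279e+00  a ← 41.628553 − (-2.842e-14/-2.279e+00) = 41.628553
converged: |Δa| < 1e-12 after 5 iterations
sag = a·(cosh(S/(2a)) − 1) = 41.628553·(cosh(1.412072) − 1) = 48.873745
T_max/T_min = cosh(S/(2a)) = 2.174044

a=41.629 sag=48.874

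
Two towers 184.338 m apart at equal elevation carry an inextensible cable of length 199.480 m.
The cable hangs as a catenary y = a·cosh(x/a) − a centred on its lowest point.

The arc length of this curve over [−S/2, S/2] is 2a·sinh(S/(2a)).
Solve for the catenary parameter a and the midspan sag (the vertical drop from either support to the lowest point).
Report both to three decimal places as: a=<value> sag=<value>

a=132.876 sag=33.269

seed: a₀ = √(S³/(24(L−S))) = √(184.338³/(24·15.142)) = 131.288010
iter 1: u=0.702037  f(a)=+3.775e-01  f'(a)=-2.422e-01  a ← 131.288010 − (+3.775e-01/-2.422e-01) = 132.846593
iter 2: u=0.693800  f(a)=+6.828e-03  f'(a)=-2.335e-01  a ← 132.846593 − (+6.828e-03/-2.335e-01) = 132.875831
iter 3: u=0.693648  f(a)=+2.325e-06  f'(a)=-2.334e-01  a ← 132.875831 − (+2.325e-06/-2.334e-01) = 132.875841
iter 4: u=0.693648  f(a)=+2.274e-13  f'(a)=-2.334e-01  a ← 132.875841 − (+2.274e-13/-2.334e-01) = 132.875841
converged: |Δa| < 1e-12 after 4 iterations
sag = a·(cosh(S/(2a)) − 1) = 132.875841·(cosh(0.693648) − 1) = 33.268845
T_max/T_min = cosh(S/(2a)) = 1.250375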